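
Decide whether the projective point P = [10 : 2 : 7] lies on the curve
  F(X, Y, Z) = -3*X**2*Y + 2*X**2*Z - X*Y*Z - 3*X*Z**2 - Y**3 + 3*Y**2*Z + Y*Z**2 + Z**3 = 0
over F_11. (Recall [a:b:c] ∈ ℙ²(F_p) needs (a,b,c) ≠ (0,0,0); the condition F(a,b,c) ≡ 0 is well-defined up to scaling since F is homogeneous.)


F(10,2,7) ≡ 4 (mod 11); P is NOT on the curve.

Evaluate F(10, 2, 7) term-by-term (mod 11).
  -3*X**2*Y ↦ -3·100·2·1 = -600
  2*X**2*Z ↦ 2·100·1·7 = 1400
  -X*Y*Z ↦ -1·10·2·7 = -140
  -3*X*Z**2 ↦ -3·10·1·49 = -1470
  -Y**3 ↦ -1·1·8·1 = -8
  3*Y**2*Z ↦ 3·1·4·7 = 84
  Y*Z**2 ↦ 1·1·2·49 = 98
  Z**3 ↦ 1·1·1·343 = 343
Sum: F(10, 2, 7) = (-600) + (1400) + (-140) + (-1470) + (-8) + (84) + (98) + (343) = -293.
Reducing mod 11: -293 ≡ 4 (mod 11).
Since F(a, b, c) ≡ 4 ≠ 0 (mod 11), P does NOT lie on the curve.


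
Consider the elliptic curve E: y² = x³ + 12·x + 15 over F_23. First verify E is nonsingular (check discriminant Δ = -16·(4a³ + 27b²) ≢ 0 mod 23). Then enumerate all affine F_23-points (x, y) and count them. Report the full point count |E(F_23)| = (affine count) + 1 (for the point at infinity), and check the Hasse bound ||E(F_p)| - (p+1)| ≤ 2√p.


Affine points = {(2, 1), (2, 22), (3, 3), (3, 20), (4, 9), (4, 14), (5, 4), (5, 19), (6, 2), (6, 21), (8, 5), (8, 18), (9, 1), (9, 22), (10, 10), (10, 13), (11, 11), (11, 12), (12, 1), (12, 22), (14, 11), (14, 12), (16, 5), (16, 18), (17, 7), (17, 16), (19, 8), (19, 15), (21, 11), (21, 12), (22, 5), (22, 18)}; affine count = 32; |E(F_23)| = 33.

Discriminant check: Δ ∝ 4a³ + 27b² = 4·12³ + 27·15² = 4·1728 + 27·225 ≡ 15 (mod 23). Nonzero ⇒ E is nonsingular.
For each x ∈ F_23, compute rhs = x³ + 12·x + 15 mod 23, then count y ∈ F_23 with y² ≡ rhs.
  x = 0: rhs = 15, matching y values: none (0 points).
  x = 1: rhs = 5, matching y values: none (0 points).
  x = 2: rhs = 1, matching y values: 1, 22 (2 points).
  x = 3: rhs = 9, matching y values: 3, 20 (2 points).
  x = 4: rhs = 12, matching y values: 9, 14 (2 points).
  x = 5: rhs = 16, matching y values: 4, 19 (2 points).
  x = 6: rhs = 4, matching y values: 2, 21 (2 points).
  x = 7: rhs = 5, matching y values: none (0 points).
  x = 8: rhs = 2, matching y values: 5, 18 (2 points).
  x = 9: rhs = 1, matching y values: 1, 22 (2 points).
  x = 10: rhs = 8, matching y values: 10, 13 (2 points).
  x = 11: rhs = 6, matching y values: 11, 12 (2 points).
  x = 12: rhs = 1, matching y values: 1, 22 (2 points).
  x = 13: rhs = 22, matching y values: none (0 points).
  x = 14: rhs = 6, matching y values: 11, 12 (2 points).
  x = 15: rhs = 5, matching y values: none (0 points).
  x = 16: rhs = 2, matching y values: 5, 18 (2 points).
  x = 17: rhs = 3, matching y values: 7, 16 (2 points).
  x = 18: rhs = 14, matching y values: none (0 points).
  x = 19: rhs = 18, matching y values: 8, 15 (2 points).
  x = 20: rhs = 21, matching y values: none (0 points).
  x = 21: rhs = 6, matching y values: 11, 12 (2 points).
  x = 22: rhs = 2, matching y values: 5, 18 (2 points).
Total affine count: 32.
Full point count |E(F_23)| = 32 + 1 = 33.
Hasse bound: |33 − (23+1)| = |9| = 9 ≤ 2√23 ≈ 9.5917 ✓.


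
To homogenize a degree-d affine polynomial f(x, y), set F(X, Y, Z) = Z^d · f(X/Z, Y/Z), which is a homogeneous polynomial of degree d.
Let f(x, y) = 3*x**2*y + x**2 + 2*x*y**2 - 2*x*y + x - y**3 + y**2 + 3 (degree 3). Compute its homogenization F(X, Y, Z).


F(X, Y, Z) = 3*X**2*Y + X**2*Z + 2*X*Y**2 - 2*X*Y*Z + X*Z**2 - Y**3 + Y**2*Z + 3*Z**3

deg(f) = 3.
Substitute x = X/Z, y = Y/Z into f, then multiply by Z^3.
  monomial 3·x^2·y^1 ↦ 3·X^2·Y^1·Z^0.
  monomial 1·x^2·y^0 ↦ 1·X^2·Y^0·Z^1.
  monomial 2·x^1·y^2 ↦ 2·X^1·Y^2·Z^0.
  monomial -2·x^1·y^1 ↦ -2·X^1·Y^1·Z^1.
  monomial 1·x^1·y^0 ↦ 1·X^1·Y^0·Z^2.
  monomial -1·x^0·y^3 ↦ -1·X^0·Y^3·Z^0.
  monomial 1·x^0·y^2 ↦ 1·X^0·Y^2·Z^1.
  monomial 3·x^0·y^0 ↦ 3·X^0·Y^0·Z^3.
Collecting: F(X, Y, Z) = 3*X**2*Y + X**2*Z + 2*X*Y**2 - 2*X*Y*Z + X*Z**2 - Y**3 + Y**2*Z + 3*Z**3.


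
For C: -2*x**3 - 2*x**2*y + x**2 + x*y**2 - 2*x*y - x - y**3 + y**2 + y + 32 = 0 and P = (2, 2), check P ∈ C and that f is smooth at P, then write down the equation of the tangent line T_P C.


Tangent line at P: -37*x - 11*y + 96 = 0.

Step 1: f(2, 2) = 0, so P lies on C.
Step 2: partial derivatives
  f_x(x, y) = -6*x**2 - 4*x*y + 2*x + y**2 - 2*y - 1, f_y(x, y) = -2*x**2 + 2*x*y - 2*x - 3*y**2 + 2*y + 1.
  f_x(P) = -37, f_y(P) = -11 (gradient nonzero, so P is smooth).
Step 3: tangent line at P: -37·(x − 2) + -11·(y − 2) = 0.
Expanding: -37*x - 11*y + 96 = 0.


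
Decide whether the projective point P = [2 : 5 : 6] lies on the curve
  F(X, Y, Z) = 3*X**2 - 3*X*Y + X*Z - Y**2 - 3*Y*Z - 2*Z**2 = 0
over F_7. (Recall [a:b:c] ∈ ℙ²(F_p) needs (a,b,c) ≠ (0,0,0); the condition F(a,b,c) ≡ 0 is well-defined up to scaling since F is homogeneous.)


F(2,5,6) ≡ 3 (mod 7); P is NOT on the curve.

Evaluate F(2, 5, 6) term-by-term (mod 7).
  3*X**2 ↦ 3·4·1·1 = 12
  -3*X*Y ↦ -3·2·5·1 = -30
  X*Z ↦ 1·2·1·6 = 12
  -Y**2 ↦ -1·1·25·1 = -25
  -3*Y*Z ↦ -3·1·5·6 = -90
  -2*Z**2 ↦ -2·1·1·36 = -72
Sum: F(2, 5, 6) = (12) + (-30) + (12) + (-25) + (-90) + (-72) = -193.
Reducing mod 7: -193 ≡ 3 (mod 7).
Since F(a, b, c) ≡ 3 ≠ 0 (mod 7), P does NOT lie on the curve.


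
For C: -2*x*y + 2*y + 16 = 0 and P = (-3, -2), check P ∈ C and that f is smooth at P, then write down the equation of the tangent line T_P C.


Tangent line at P: 4*x + 8*y + 28 = 0.

Step 1: f(-3, -2) = 0, so P lies on C.
Step 2: partial derivatives
  f_x(x, y) = -2*y, f_y(x, y) = 2 - 2*x.
  f_x(P) = 4, f_y(P) = 8 (gradient nonzero, so P is smooth).
Step 3: tangent line at P: 4·(x − -3) + 8·(y − -2) = 0.
Expanding: 4*x + 8*y + 28 = 0.


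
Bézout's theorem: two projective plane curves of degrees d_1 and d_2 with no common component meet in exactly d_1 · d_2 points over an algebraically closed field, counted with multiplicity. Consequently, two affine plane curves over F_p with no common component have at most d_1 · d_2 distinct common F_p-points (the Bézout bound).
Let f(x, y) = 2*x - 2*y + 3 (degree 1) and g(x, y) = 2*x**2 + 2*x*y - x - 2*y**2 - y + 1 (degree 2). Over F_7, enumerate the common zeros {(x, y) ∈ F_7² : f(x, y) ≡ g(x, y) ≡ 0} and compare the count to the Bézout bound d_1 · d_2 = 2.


Common zeros: {(2, 0), (4, 2)}; count = 2; Bézout bound = 2.

deg(f) = 1, deg(g) = 2, so Bézout bound = 2.
Scan x ∈ F_7. For each x, list the y ∈ F_7 with f(x, y) ≡ 0 and those with g(x, y) ≡ 0 (mod 7); the common zeros in that column are the intersection.
  x = 0: f ≡ 0 at y ∈ {5}; g ≡ 0 at y ∈ {4, 6}; common: ∅.
  x = 1: f ≡ 0 at y ∈ {6}; g ≡ 0 at y ∈ ∅; common: ∅.
  x = 2: f ≡ 0 at y ∈ {0}; g ≡ 0 at y ∈ {0, 5}; common: {0}.
  x = 3: f ≡ 0 at y ∈ {1}; g ≡ 0 at y ∈ ∅; common: ∅.
  x = 4: f ≡ 0 at y ∈ {2}; g ≡ 0 at y ∈ {2, 5}; common: {2}.
  x = 5: f ≡ 0 at y ∈ {3}; g ≡ 0 at y ∈ {2, 6}; common: ∅.
  x = 6: f ≡ 0 at y ∈ {4}; g ≡ 0 at y ∈ ∅; common: ∅.
Collecting: common zeros = {(2, 0), (4, 2)}, so the count is 2.
Comparison with the Bézout bound: 2 ≤ 2 = deg(f)·deg(g), as expected for curves with no common component (the bound is attained).


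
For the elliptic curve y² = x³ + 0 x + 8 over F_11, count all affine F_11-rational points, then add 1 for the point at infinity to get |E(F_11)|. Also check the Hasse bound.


Affine points = {(1, 3), (1, 8), (2, 4), (2, 7), (5, 1), (5, 10), (6, 2), (6, 9), (8, 5), (8, 6), (9, 0)}; affine count = 11; |E(F_11)| = 12.

Discriminant check: Δ ∝ 4a³ + 27b² = 4·0³ + 27·8² = 4·0 + 27·64 ≡ 1 (mod 11). Nonzero ⇒ E is nonsingular.
For each x ∈ F_11, compute rhs = x³ + 0·x + 8 mod 11, then count y ∈ F_11 with y² ≡ rhs.
  x = 0: rhs = 8, matching y values: none (0 points).
  x = 1: rhs = 9, matching y values: 3, 8 (2 points).
  x = 2: rhs = 5, matching y values: 4, 7 (2 points).
  x = 3: rhs = 2, matching y values: none (0 points).
  x = 4: rhs = 6, matching y values: none (0 points).
  x = 5: rhs = 1, matching y values: 1, 10 (2 points).
  x = 6: rhs = 4, matching y values: 2, 9 (2 points).
  x = 7: rhs = 10, matching y values: none (0 points).
  x = 8: rhs = 3, matching y values: 5, 6 (2 points).
  x = 9: rhs = 0, matching y values: 0 (1 points).
  x = 10: rhs = 7, matching y values: none (0 points).
Total affine count: 11.
Full point count |E(F_11)| = 11 + 1 = 12.
Hasse bound: |12 − (11+1)| = |0| = 0 ≤ 2√11 ≈ 6.6332 ✓.


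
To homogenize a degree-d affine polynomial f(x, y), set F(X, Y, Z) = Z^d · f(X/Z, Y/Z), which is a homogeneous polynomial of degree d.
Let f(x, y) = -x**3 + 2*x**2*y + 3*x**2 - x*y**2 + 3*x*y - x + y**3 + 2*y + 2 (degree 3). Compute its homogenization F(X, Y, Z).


F(X, Y, Z) = -X**3 + 2*X**2*Y + 3*X**2*Z - X*Y**2 + 3*X*Y*Z - X*Z**2 + Y**3 + 2*Y*Z**2 + 2*Z**3

deg(f) = 3.
Substitute x = X/Z, y = Y/Z into f, then multiply by Z^3.
  monomial -1·x^3·y^0 ↦ -1·X^3·Y^0·Z^0.
  monomial 2·x^2·y^1 ↦ 2·X^2·Y^1·Z^0.
  monomial 3·x^2·y^0 ↦ 3·X^2·Y^0·Z^1.
  monomial -1·x^1·y^2 ↦ -1·X^1·Y^2·Z^0.
  monomial 3·x^1·y^1 ↦ 3·X^1·Y^1·Z^1.
  monomial -1·x^1·y^0 ↦ -1·X^1·Y^0·Z^2.
  monomial 1·x^0·y^3 ↦ 1·X^0·Y^3·Z^0.
  monomial 2·x^0·y^1 ↦ 2·X^0·Y^1·Z^2.
  monomial 2·x^0·y^0 ↦ 2·X^0·Y^0·Z^3.
Collecting: F(X, Y, Z) = -X**3 + 2*X**2*Y + 3*X**2*Z - X*Y**2 + 3*X*Y*Z - X*Z**2 + Y**3 + 2*Y*Z**2 + 2*Z**3.


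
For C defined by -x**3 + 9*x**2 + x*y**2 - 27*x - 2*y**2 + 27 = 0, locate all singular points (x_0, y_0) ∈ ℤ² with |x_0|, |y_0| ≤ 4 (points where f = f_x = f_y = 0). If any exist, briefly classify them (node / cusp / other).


Singular points: {(3, 0)}; classification: cusp.

Compute partial derivatives:
  f_x = -3*x**2 + 18*x + y**2 - 27.
  f_y = 2*x*y - 4*y.
Scan x_0 ∈ {−4, ..., 4}. For each x_0, f_y(x_0, y) is a polynomial in y; find its integer roots y ∈ {−4, ..., 4}, then test f_x and f at those candidates.
  x = -4: f_y(-4, y) = -12*y; vanishes at y ∈ {0}. (-4, 0): f_x = -147 ≠ 0.
  x = -3: f_y(-3, y) = -10*y; vanishes at y ∈ {0}. (-3, 0): f_x = -108 ≠ 0.
  x = -2: f_y(-2, y) = -8*y; vanishes at y ∈ {0}. (-2, 0): f_x = -75 ≠ 0.
  x = -1: f_y(-1, y) = -6*y; vanishes at y ∈ {0}. (-1, 0): f_x = -48 ≠ 0.
  x = 0: f_y(0, y) = -4*y; vanishes at y ∈ {0}. (0, 0): f_x = -27 ≠ 0.
  x = 1: f_y(1, y) = -2*y; vanishes at y ∈ {0}. (1, 0): f_x = -12 ≠ 0.
  x = 2: f_y(2, y) = 0; vanishes at y ∈ {-4, -3, -2, -1, 0, 1, 2, 3, 4}. (2, -4): f_x = 13 ≠ 0; (2, -3): f_x = 6 ≠ 0; (2, -2): f_x = 1 ≠ 0; (2, -1): f_x = -2 ≠ 0; (2, 0): f_x = -3 ≠ 0; (2, 1): f_x = -2 ≠ 0; (2, 2): f_x = 1 ≠ 0; (2, 3): f_x = 6 ≠ 0; (2, 4): f_x = 13 ≠ 0.
  x = 3: f_y(3, y) = 2*y; vanishes at y ∈ {0}. (3, 0): f_x = 0, f = 0 — SINGULAR.
  x = 4: f_y(4, y) = 4*y; vanishes at y ∈ {0}. (4, 0): f_x = -3 ≠ 0.
Only singular point on the grid: (3, 0).
Classify: substitute x = 3 + u, y = 0 + v and expand: f = -u**3 + u*v**2 + v**2.
No constant or linear terms (consistent with a singular point). Quadratic part: v**2. Cubic part: -u**3 + u*v**2.
The quadratic part v**2 is a perfect square, so there is a single (double) tangent line v = 0, i.e. y = 0. Restricting the cubic part to that line (v = 0) leaves -u**3 ≠ 0, so f is not divisible by v and the branch is v² ≈ u**3 to lowest order — this is a cusp.
Classification: cusp.


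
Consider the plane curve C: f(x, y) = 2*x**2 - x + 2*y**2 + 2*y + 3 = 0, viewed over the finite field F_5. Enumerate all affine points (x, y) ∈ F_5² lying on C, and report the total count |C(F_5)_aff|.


Affine F_5-points: {(0, 2), (3, 2), (4, 1), (4, 3)}; count = 4.

For each of the 25 pairs (x, y) ∈ F_5², evaluate f(x, y) mod 5. Record the zeros.
  x = 0: [0↦3, 1↦2, 2↦0, 3↦2, 4↦3]  zeros at y ∈ {2}
  x = 1: [0↦4, 1↦3, 2↦1, 3↦3, 4↦4]  zeros at y ∈ ∅
  x = 2: [0↦4, 1↦3, 2↦1, 3↦3, 4↦4]  zeros at y ∈ ∅
  x = 3: [0↦3, 1↦2, 2↦0, 3↦2, 4↦3]  zeros at y ∈ {2}
  x = 4: [0↦1, 1↦0, 2↦3, 3↦0, 4↦1]  zeros at y ∈ {1, 3}
Collecting zeros: affine points = {(0, 2), (3, 2), (4, 1), (4, 3)}.
Total count |C(F_5)_aff| = 4.


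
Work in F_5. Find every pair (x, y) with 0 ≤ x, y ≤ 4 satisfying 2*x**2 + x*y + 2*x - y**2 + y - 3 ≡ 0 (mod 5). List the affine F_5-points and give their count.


Affine F_5-points: {(0, 2), (0, 4), (2, 4), (3, 2)}; count = 4.

For each of the 25 pairs (x, y) ∈ F_5², evaluate f(x, y) mod 5. Record the zeros.
  x = 0: [0↦2, 1↦2, 2↦0, 3↦1, 4↦0]  zeros at y ∈ {2, 4}
  x = 1: [0↦1, 1↦2, 2↦1, 3↦3, 4↦3]  zeros at y ∈ ∅
  x = 2: [0↦4, 1↦1, 2↦1, 3↦4, 4↦0]  zeros at y ∈ {4}
  x = 3: [0↦1, 1↦4, 2↦0, 3↦4, 4↦1]  zeros at y ∈ {2}
  x = 4: [0↦2, 1↦1, 2↦3, 3↦3, 4↦1]  zeros at y ∈ ∅
Collecting zeros: affine points = {(0, 2), (0, 4), (2, 4), (3, 2)}.
Total count |C(F_5)_aff| = 4.


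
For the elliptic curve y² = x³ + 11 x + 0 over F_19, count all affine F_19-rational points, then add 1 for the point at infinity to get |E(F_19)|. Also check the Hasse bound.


Affine points = {(0, 0), (2, 7), (2, 12), (5, 3), (5, 16), (6, 4), (6, 15), (8, 7), (8, 12), (9, 7), (9, 12), (12, 6), (12, 13), (15, 5), (15, 14), (16, 4), (16, 15), (18, 8), (18, 11)}; affine count = 19; |E(F_19)| = 20.

Discriminant check: Δ ∝ 4a³ + 27b² = 4·11³ + 27·0² = 4·1331 + 27·0 ≡ 4 (mod 19). Nonzero ⇒ E is nonsingular.
For each x ∈ F_19, compute rhs = x³ + 11·x + 0 mod 19, then count y ∈ F_19 with y² ≡ rhs.
  x = 0: rhs = 0, matching y values: 0 (1 points).
  x = 1: rhs = 12, matching y values: none (0 points).
  x = 2: rhs = 11, matching y values: 7, 12 (2 points).
  x = 3: rhs = 3, matching y values: none (0 points).
  x = 4: rhs = 13, matching y values: none (0 points).
  x = 5: rhs = 9, matching y values: 3, 16 (2 points).
  x = 6: rhs = 16, matching y values: 4, 15 (2 points).
  x = 7: rhs = 2, matching y values: none (0 points).
  x = 8: rhs = 11, matching y values: 7, 12 (2 points).
  x = 9: rhs = 11, matching y values: 7, 12 (2 points).
  x = 10: rhs = 8, matching y values: none (0 points).
  x = 11: rhs = 8, matching y values: none (0 points).
  x = 12: rhs = 17, matching y values: 6, 13 (2 points).
  x = 13: rhs = 3, matching y values: none (0 points).
  x = 14: rhs = 10, matching y values: none (0 points).
  x = 15: rhs = 6, matching y values: 5, 14 (2 points).
  x = 16: rhs = 16, matching y values: 4, 15 (2 points).
  x = 17: rhs = 8, matching y values: none (0 points).
  x = 18: rhs = 7, matching y values: 8, 11 (2 points).
Total affine count: 19.
Full point count |E(F_19)| = 19 + 1 = 20.
Hasse bound: |20 − (19+1)| = |0| = 0 ≤ 2√19 ≈ 8.7178 ✓.


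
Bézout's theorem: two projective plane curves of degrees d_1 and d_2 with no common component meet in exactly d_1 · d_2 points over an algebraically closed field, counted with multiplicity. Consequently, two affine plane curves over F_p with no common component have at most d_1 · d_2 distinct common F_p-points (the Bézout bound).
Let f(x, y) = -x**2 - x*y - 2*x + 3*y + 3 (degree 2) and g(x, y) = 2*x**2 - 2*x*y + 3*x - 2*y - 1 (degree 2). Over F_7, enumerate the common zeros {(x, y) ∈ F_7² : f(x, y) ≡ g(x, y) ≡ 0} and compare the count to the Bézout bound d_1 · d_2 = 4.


Common zeros: ∅; count = 0; Bézout bound = 4.

deg(f) = 2, deg(g) = 2, so Bézout bound = 4.
Scan x ∈ F_7. For each x, list the y ∈ F_7 with f(x, y) ≡ 0 and those with g(x, y) ≡ 0 (mod 7); the common zeros in that column are the intersection.
  x = 0: f ≡ 0 at y ∈ {6}; g ≡ 0 at y ∈ {3}; common: ∅.
  x = 1: f ≡ 0 at y ∈ {0}; g ≡ 0 at y ∈ {1}; common: ∅.
  x = 2: f ≡ 0 at y ∈ {5}; g ≡ 0 at y ∈ {1}; common: ∅.
  x = 3: f ≡ 0 at y ∈ ∅; g ≡ 0 at y ∈ {5}; common: ∅.
  x = 4: f ≡ 0 at y ∈ {0}; g ≡ 0 at y ∈ {5}; common: ∅.
  x = 5: f ≡ 0 at y ∈ {5}; g ≡ 0 at y ∈ {3}; common: ∅.
  x = 6: f ≡ 0 at y ∈ {6}; g ≡ 0 at y ∈ ∅; common: ∅.
Collecting: common zeros = ∅, so the count is 0.
Comparison with the Bézout bound: 0 ≤ 4 = deg(f)·deg(g), as expected for curves with no common component (the affine F_7-count falls short of the bound because intersections may lie at infinity, over extension fields, or carry multiplicity).


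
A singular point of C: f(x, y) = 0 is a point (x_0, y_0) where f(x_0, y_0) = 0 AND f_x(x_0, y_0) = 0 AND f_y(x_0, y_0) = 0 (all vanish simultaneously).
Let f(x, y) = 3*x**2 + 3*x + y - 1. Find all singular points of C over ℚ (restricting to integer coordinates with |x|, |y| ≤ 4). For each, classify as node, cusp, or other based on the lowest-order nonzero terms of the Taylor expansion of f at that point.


No singular points in the scanned grid; C is smooth there.

Compute partial derivatives:
  f_x = 6*x + 3.
  f_y = 1.
f_y = 1 is a nonzero constant, so f_y never vanishes: no point (x, y) can satisfy f = f_x = f_y = 0. In particular no (x, y) ∈ {−4, ..., 4}² is singular; the curve is smooth.


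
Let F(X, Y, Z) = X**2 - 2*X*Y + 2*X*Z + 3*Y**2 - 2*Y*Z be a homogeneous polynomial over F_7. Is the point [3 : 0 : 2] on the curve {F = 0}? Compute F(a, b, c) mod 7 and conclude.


F(3,0,2) ≡ 0 (mod 7); P is on the curve.

Evaluate F(3, 0, 2) term-by-term (mod 7).
  X**2 ↦ 1·9·1·1 = 9
  -2*X*Y ↦ -2·3·0·1 = 0
  2*X*Z ↦ 2·3·1·2 = 12
  3*Y**2 ↦ 3·1·0·1 = 0
  -2*Y*Z ↦ -2·1·0·2 = 0
Sum: F(3, 0, 2) = (9) + (0) + (12) + (0) + (0) = 21.
Reducing mod 7: 21 ≡ 0 (mod 7).
Since F(a, b, c) ≡ 0 (mod 7), P lies on the curve.


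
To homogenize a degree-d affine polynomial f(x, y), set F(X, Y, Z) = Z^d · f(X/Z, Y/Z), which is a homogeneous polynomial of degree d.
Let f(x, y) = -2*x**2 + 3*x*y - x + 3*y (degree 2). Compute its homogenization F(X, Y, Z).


F(X, Y, Z) = -2*X**2 + 3*X*Y - X*Z + 3*Y*Z

deg(f) = 2.
Substitute x = X/Z, y = Y/Z into f, then multiply by Z^2.
  monomial -2·x^2·y^0 ↦ -2·X^2·Y^0·Z^0.
  monomial 3·x^1·y^1 ↦ 3·X^1·Y^1·Z^0.
  monomial -1·x^1·y^0 ↦ -1·X^1·Y^0·Z^1.
  monomial 3·x^0·y^1 ↦ 3·X^0·Y^1·Z^1.
Collecting: F(X, Y, Z) = -2*X**2 + 3*X*Y - X*Z + 3*Y*Z.


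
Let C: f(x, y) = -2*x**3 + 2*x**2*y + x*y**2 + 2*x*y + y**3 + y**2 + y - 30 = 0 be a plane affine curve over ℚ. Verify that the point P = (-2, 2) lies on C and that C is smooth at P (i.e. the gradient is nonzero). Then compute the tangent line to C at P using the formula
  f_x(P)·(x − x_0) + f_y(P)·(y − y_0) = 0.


Tangent line at P: -32*x + 13*y - 90 = 0.

Step 1: f(-2, 2) = 0, so P lies on C.
Step 2: partial derivatives
  f_x(x, y) = -6*x**2 + 4*x*y + y**2 + 2*y, f_y(x, y) = 2*x**2 + 2*x*y + 2*x + 3*y**2 + 2*y + 1.
  f_x(P) = -32, f_y(P) = 13 (gradient nonzero, so P is smooth).
Step 3: tangent line at P: -32·(x − -2) + 13·(y − 2) = 0.
Expanding: -32*x + 13*y - 90 = 0.


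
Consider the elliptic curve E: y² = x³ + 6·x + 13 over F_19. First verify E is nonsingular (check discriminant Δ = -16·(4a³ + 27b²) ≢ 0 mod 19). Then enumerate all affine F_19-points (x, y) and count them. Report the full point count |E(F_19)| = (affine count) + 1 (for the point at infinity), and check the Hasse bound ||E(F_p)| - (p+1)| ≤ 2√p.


Affine points = {(1, 1), (1, 18), (3, 1), (3, 18), (4, 5), (4, 14), (5, 4), (5, 15), (9, 6), (9, 13), (10, 3), (10, 16), (11, 2), (11, 17), (15, 1), (15, 18), (16, 5), (16, 14), (18, 5), (18, 14)}; affine count = 20; |E(F_19)| = 21.

Discriminant check: Δ ∝ 4a³ + 27b² = 4·6³ + 27·13² = 4·216 + 27·169 ≡ 12 (mod 19). Nonzero ⇒ E is nonsingular.
For each x ∈ F_19, compute rhs = x³ + 6·x + 13 mod 19, then count y ∈ F_19 with y² ≡ rhs.
  x = 0: rhs = 13, matching y values: none (0 points).
  x = 1: rhs = 1, matching y values: 1, 18 (2 points).
  x = 2: rhs = 14, matching y values: none (0 points).
  x = 3: rhs = 1, matching y values: 1, 18 (2 points).
  x = 4: rhs = 6, matching y values: 5, 14 (2 points).
  x = 5: rhs = 16, matching y values: 4, 15 (2 points).
  x = 6: rhs = 18, matching y values: none (0 points).
  x = 7: rhs = 18, matching y values: none (0 points).
  x = 8: rhs = 3, matching y values: none (0 points).
  x = 9: rhs = 17, matching y values: 6, 13 (2 points).
  x = 10: rhs = 9, matching y values: 3, 16 (2 points).
  x = 11: rhs = 4, matching y values: 2, 17 (2 points).
  x = 12: rhs = 8, matching y values: none (0 points).
  x = 13: rhs = 8, matching y values: none (0 points).
  x = 14: rhs = 10, matching y values: none (0 points).
  x = 15: rhs = 1, matching y values: 1, 18 (2 points).
  x = 16: rhs = 6, matching y values: 5, 14 (2 points).
  x = 17: rhs = 12, matching y values: none (0 points).
  x = 18: rhs = 6, matching y values: 5, 14 (2 points).
Total affine count: 20.
Full point count |E(F_19)| = 20 + 1 = 21.
Hasse bound: |21 − (19+1)| = |1| = 1 ≤ 2√19 ≈ 8.7178 ✓.


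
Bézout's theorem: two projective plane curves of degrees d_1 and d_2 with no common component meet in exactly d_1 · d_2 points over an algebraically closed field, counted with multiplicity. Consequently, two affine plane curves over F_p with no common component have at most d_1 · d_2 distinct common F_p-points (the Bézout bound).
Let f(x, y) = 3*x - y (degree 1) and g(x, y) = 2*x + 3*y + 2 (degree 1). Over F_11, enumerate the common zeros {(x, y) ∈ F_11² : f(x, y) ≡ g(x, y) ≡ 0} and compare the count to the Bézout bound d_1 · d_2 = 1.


Common zeros: ∅; count = 0; Bézout bound = 1.

deg(f) = 1, deg(g) = 1, so Bézout bound = 1.
Scan x ∈ F_11. For each x, list the y ∈ F_11 with f(x, y) ≡ 0 and those with g(x, y) ≡ 0 (mod 11); the common zeros in that column are the intersection.
  x = 0: f ≡ 0 at y ∈ {0}; g ≡ 0 at y ∈ {3}; common: ∅.
  x = 1: f ≡ 0 at y ∈ {3}; g ≡ 0 at y ∈ {6}; common: ∅.
  x = 2: f ≡ 0 at y ∈ {6}; g ≡ 0 at y ∈ {9}; common: ∅.
  x = 3: f ≡ 0 at y ∈ {9}; g ≡ 0 at y ∈ {1}; common: ∅.
  x = 4: f ≡ 0 at y ∈ {1}; g ≡ 0 at y ∈ {4}; common: ∅.
  x = 5: f ≡ 0 at y ∈ {4}; g ≡ 0 at y ∈ {7}; common: ∅.
  x = 6: f ≡ 0 at y ∈ {7}; g ≡ 0 at y ∈ {10}; common: ∅.
  x = 7: f ≡ 0 at y ∈ {10}; g ≡ 0 at y ∈ {2}; common: ∅.
  x = 8: f ≡ 0 at y ∈ {2}; g ≡ 0 at y ∈ {5}; common: ∅.
  x = 9: f ≡ 0 at y ∈ {5}; g ≡ 0 at y ∈ {8}; common: ∅.
  x = 10: f ≡ 0 at y ∈ {8}; g ≡ 0 at y ∈ {0}; common: ∅.
Collecting: common zeros = ∅, so the count is 0.
Comparison with the Bézout bound: 0 ≤ 1 = deg(f)·deg(g), as expected for curves with no common component (the affine F_11-count falls short of the bound because intersections may lie at infinity, over extension fields, or carry multiplicity).


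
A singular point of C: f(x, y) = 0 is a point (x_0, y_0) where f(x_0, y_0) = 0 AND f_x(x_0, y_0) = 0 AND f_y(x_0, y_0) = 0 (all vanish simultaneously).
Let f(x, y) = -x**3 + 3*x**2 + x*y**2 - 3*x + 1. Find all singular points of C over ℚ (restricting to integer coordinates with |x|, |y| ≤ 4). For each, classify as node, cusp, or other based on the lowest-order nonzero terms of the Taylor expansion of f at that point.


Singular points: {(1, 0)}; classification: cusp.

Compute partial derivatives:
  f_x = -3*x**2 + 6*x + y**2 - 3.
  f_y = 2*x*y.
Scan x_0 ∈ {−4, ..., 4}. For each x_0, f_y(x_0, y) is a polynomial in y; find its integer roots y ∈ {−4, ..., 4}, then test f_x and f at those candidates.
  x = -4: f_y(-4, y) = -8*y; vanishes at y ∈ {0}. (-4, 0): f_x = -75 ≠ 0.
  x = -3: f_y(-3, y) = -6*y; vanishes at y ∈ {0}. (-3, 0): f_x = -48 ≠ 0.
  x = -2: f_y(-2, y) = -4*y; vanishes at y ∈ {0}. (-2, 0): f_x = -27 ≠ 0.
  x = -1: f_y(-1, y) = -2*y; vanishes at y ∈ {0}. (-1, 0): f_x = -12 ≠ 0.
  x = 0: f_y(0, y) = 0; vanishes at y ∈ {-4, -3, -2, -1, 0, 1, 2, 3, 4}. (0, -4): f_x = 13 ≠ 0; (0, -3): f_x = 6 ≠ 0; (0, -2): f_x = 1 ≠ 0; (0, -1): f_x = -2 ≠ 0; (0, 0): f_x = -3 ≠ 0; (0, 1): f_x = -2 ≠ 0; (0, 2): f_x = 1 ≠ 0; (0, 3): f_x = 6 ≠ 0; (0, 4): f_x = 13 ≠ 0.
  x = 1: f_y(1, y) = 2*y; vanishes at y ∈ {0}. (1, 0): f_x = 0, f = 0 — SINGULAR.
  x = 2: f_y(2, y) = 4*y; vanishes at y ∈ {0}. (2, 0): f_x = -3 ≠ 0.
  x = 3: f_y(3, y) = 6*y; vanishes at y ∈ {0}. (3, 0): f_x = -12 ≠ 0.
  x = 4: f_y(4, y) = 8*y; vanishes at y ∈ {0}. (4, 0): f_x = -27 ≠ 0.
Only singular point on the grid: (1, 0).
Classify: substitute x = 1 + u, y = 0 + v and expand: f = -u**3 + u*v**2 + v**2.
No constant or linear terms (consistent with a singular point). Quadratic part: v**2. Cubic part: -u**3 + u*v**2.
The quadratic part v**2 is a perfect square, so there is a single (double) tangent line v = 0, i.e. y = 0. Restricting the cubic part to that line (v = 0) leaves -u**3 ≠ 0, so f is not divisible by v and the branch is v² ≈ u**3 to lowest order — this is a cusp.
Classification: cusp.


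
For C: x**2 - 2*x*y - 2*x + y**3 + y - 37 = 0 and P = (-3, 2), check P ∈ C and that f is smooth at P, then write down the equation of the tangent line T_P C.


Tangent line at P: -12*x + 19*y - 74 = 0.

Step 1: f(-3, 2) = 0, so P lies on C.
Step 2: partial derivatives
  f_x(x, y) = 2*x - 2*y - 2, f_y(x, y) = -2*x + 3*y**2 + 1.
  f_x(P) = -12, f_y(P) = 19 (gradient nonzero, so P is smooth).
Step 3: tangent line at P: -12·(x − -3) + 19·(y − 2) = 0.
Expanding: -12*x + 19*y - 74 = 0.


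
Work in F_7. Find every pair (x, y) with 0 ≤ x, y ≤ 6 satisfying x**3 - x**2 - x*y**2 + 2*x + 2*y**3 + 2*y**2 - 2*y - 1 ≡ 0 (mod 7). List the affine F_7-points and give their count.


Affine F_7-points: {(1, 5), (2, 0), (2, 1), (2, 6), (3, 5), (4, 5), (6, 3)}; count = 7.

For each of the 49 pairs (x, y) ∈ F_7², evaluate f(x, y) mod 7. Record the zeros.
  x = 0: [0↦6, 1↦1, 2↦5, 3↦2, 4↦4, 5↦2, 6↦1]  zeros at y ∈ ∅
  x = 1: [0↦1, 1↦2, 2↦3, 3↦2, 4↦4, 5↦0, 6↦2]  zeros at y ∈ {5}
  x = 2: [0↦0, 1↦0, 2↦5, 3↦6, 4↦1, 5↦2, 6↦0]  zeros at y ∈ {0, 1, 6}
  x = 3: [0↦2, 1↦1, 2↦3, 3↦6, 4↦1, 5↦0, 6↦1]  zeros at y ∈ {5}
  x = 4: [0↦6, 1↦4, 2↦3, 3↦1, 4↦3, 5↦0, 6↦4]  zeros at y ∈ {5}
  x = 5: [0↦4, 1↦1, 2↦4, 3↦4, 4↦6, 5↦1, 6↦1]  zeros at y ∈ ∅
  x = 6: [0↦2, 1↦5, 2↦5, 3↦0, 4↦2, 5↦2, 6↦5]  zeros at y ∈ {3}
Collecting zeros: affine points = {(1, 5), (2, 0), (2, 1), (2, 6), (3, 5), (4, 5), (6, 3)}.
Total count |C(F_7)_aff| = 7.


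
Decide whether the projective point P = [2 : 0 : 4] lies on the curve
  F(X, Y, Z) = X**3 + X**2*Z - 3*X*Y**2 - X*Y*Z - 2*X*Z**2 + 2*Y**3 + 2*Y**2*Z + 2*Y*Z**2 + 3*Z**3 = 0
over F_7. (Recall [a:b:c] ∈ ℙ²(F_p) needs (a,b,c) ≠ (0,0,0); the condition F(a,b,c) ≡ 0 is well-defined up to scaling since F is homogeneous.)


F(2,0,4) ≡ 5 (mod 7); P is NOT on the curve.

Evaluate F(2, 0, 4) term-by-term (mod 7).
  X**3 ↦ 1·8·1·1 = 8
  X**2*Z ↦ 1·4·1·4 = 16
  -3*X*Y**2 ↦ -3·2·0·1 = 0
  -X*Y*Z ↦ -1·2·0·4 = 0
  -2*X*Z**2 ↦ -2·2·1·16 = -64
  2*Y**3 ↦ 2·1·0·1 = 0
  2*Y**2*Z ↦ 2·1·0·4 = 0
  2*Y*Z**2 ↦ 2·1·0·16 = 0
  3*Z**3 ↦ 3·1·1·64 = 192
Sum: F(2, 0, 4) = (8) + (16) + (0) + (0) + (-64) + (0) + (0) + (0) + (192) = 152.
Reducing mod 7: 152 ≡ 5 (mod 7).
Since F(a, b, c) ≡ 5 ≠ 0 (mod 7), P does NOT lie on the curve.


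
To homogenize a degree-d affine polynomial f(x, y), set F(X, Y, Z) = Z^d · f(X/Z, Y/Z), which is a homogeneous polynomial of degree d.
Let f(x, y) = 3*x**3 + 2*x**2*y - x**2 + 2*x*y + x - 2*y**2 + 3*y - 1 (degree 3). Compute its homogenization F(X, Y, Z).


F(X, Y, Z) = 3*X**3 + 2*X**2*Y - X**2*Z + 2*X*Y*Z + X*Z**2 - 2*Y**2*Z + 3*Y*Z**2 - Z**3

deg(f) = 3.
Substitute x = X/Z, y = Y/Z into f, then multiply by Z^3.
  monomial 3·x^3·y^0 ↦ 3·X^3·Y^0·Z^0.
  monomial 2·x^2·y^1 ↦ 2·X^2·Y^1·Z^0.
  monomial -1·x^2·y^0 ↦ -1·X^2·Y^0·Z^1.
  monomial 2·x^1·y^1 ↦ 2·X^1·Y^1·Z^1.
  monomial 1·x^1·y^0 ↦ 1·X^1·Y^0·Z^2.
  monomial -2·x^0·y^2 ↦ -2·X^0·Y^2·Z^1.
  monomial 3·x^0·y^1 ↦ 3·X^0·Y^1·Z^2.
  monomial -1·x^0·y^0 ↦ -1·X^0·Y^0·Z^3.
Collecting: F(X, Y, Z) = 3*X**3 + 2*X**2*Y - X**2*Z + 2*X*Y*Z + X*Z**2 - 2*Y**2*Z + 3*Y*Z**2 - Z**3.


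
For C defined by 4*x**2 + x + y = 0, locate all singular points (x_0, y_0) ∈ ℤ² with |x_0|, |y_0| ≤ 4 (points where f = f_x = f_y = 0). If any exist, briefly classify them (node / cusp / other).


No singular points in the scanned grid; C is smooth there.

Compute partial derivatives:
  f_x = 8*x + 1.
  f_y = 1.
f_y = 1 is a nonzero constant, so f_y never vanishes: no point (x, y) can satisfy f = f_x = f_y = 0. In particular no (x, y) ∈ {−4, ..., 4}² is singular; the curve is smooth.


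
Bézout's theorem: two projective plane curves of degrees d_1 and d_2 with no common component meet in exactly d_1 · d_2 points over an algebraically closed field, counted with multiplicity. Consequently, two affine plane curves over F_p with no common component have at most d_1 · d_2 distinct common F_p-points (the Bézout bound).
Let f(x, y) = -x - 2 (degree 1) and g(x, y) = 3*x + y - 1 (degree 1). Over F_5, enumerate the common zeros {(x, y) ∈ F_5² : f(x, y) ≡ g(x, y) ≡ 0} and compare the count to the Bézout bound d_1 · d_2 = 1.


Common zeros: {(3, 2)}; count = 1; Bézout bound = 1.

deg(f) = 1, deg(g) = 1, so Bézout bound = 1.
Scan x ∈ F_5. For each x, list the y ∈ F_5 with f(x, y) ≡ 0 and those with g(x, y) ≡ 0 (mod 5); the common zeros in that column are the intersection.
  x = 0: f ≡ 0 at y ∈ ∅; g ≡ 0 at y ∈ {1}; common: ∅.
  x = 1: f ≡ 0 at y ∈ ∅; g ≡ 0 at y ∈ {3}; common: ∅.
  x = 2: f ≡ 0 at y ∈ ∅; g ≡ 0 at y ∈ {0}; common: ∅.
  x = 3: f ≡ 0 at y ∈ {0, 1, 2, 3, 4}; g ≡ 0 at y ∈ {2}; common: {2}.
  x = 4: f ≡ 0 at y ∈ ∅; g ≡ 0 at y ∈ {4}; common: ∅.
Collecting: common zeros = {(3, 2)}, so the count is 1.
Comparison with the Bézout bound: 1 ≤ 1 = deg(f)·deg(g), as expected for curves with no common component (the bound is attained).


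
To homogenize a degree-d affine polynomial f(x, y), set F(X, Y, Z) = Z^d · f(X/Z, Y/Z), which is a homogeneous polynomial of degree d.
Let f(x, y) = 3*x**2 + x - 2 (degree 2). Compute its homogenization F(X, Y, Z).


F(X, Y, Z) = 3*X**2 + X*Z - 2*Z**2

deg(f) = 2.
Substitute x = X/Z, y = Y/Z into f, then multiply by Z^2.
  monomial 3·x^2·y^0 ↦ 3·X^2·Y^0·Z^0.
  monomial 1·x^1·y^0 ↦ 1·X^1·Y^0·Z^1.
  monomial -2·x^0·y^0 ↦ -2·X^0·Y^0·Z^2.
Collecting: F(X, Y, Z) = 3*X**2 + X*Z - 2*Z**2.


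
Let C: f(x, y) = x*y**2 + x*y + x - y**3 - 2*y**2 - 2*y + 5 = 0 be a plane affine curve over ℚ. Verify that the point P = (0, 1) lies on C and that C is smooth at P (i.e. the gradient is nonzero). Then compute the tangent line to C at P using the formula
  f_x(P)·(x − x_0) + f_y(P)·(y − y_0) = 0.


Tangent line at P: 3*x - 9*y + 9 = 0.

Step 1: f(0, 1) = 0, so P lies on C.
Step 2: partial derivatives
  f_x(x, y) = y**2 + y + 1, f_y(x, y) = 2*x*y + x - 3*y**2 - 4*y - 2.
  f_x(P) = 3, f_y(P) = -9 (gradient nonzero, so P is smooth).
Step 3: tangent line at P: 3·(x − 0) + -9·(y − 1) = 0.
Expanding: 3*x - 9*y + 9 = 0.


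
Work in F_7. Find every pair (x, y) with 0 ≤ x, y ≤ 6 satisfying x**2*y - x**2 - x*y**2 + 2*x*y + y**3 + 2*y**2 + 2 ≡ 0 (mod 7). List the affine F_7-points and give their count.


Affine F_7-points: {(0, 4), (2, 1), (2, 3), (3, 0), (3, 3), (3, 5), (4, 0), (5, 4), (6, 5)}; count = 9.

For each of the 49 pairs (x, y) ∈ F_7², evaluate f(x, y) mod 7. Record the zeros.
  x = 0: [0↦2, 1↦5, 2↦4, 3↦5, 4↦0, 5↦2, 6↦3]  zeros at y ∈ {4}
  x = 1: [0↦1, 1↦6, 2↦5, 3↦4, 4↦2, 5↦5, 6↦5]  zeros at y ∈ ∅
  x = 2: [0↦5, 1↦0, 2↦1, 3↦0, 4↦3, 5↦2, 6↦3]  zeros at y ∈ {1, 3}
  x = 3: [0↦0, 1↦1, 2↦6, 3↦0, 4↦3, 5↦0, 6↦4]  zeros at y ∈ {0, 3, 5}
  x = 4: [0↦0, 1↦2, 2↦6, 3↦4, 4↦2, 5↦6, 6↦1]  zeros at y ∈ {0}
  x = 5: [0↦5, 1↦3, 2↦1, 3↦5, 4↦0, 5↦6, 6↦1]  zeros at y ∈ {4}
  x = 6: [0↦1, 1↦4, 2↦5, 3↦3, 4↦4, 5↦0, 6↦4]  zeros at y ∈ {5}
Collecting zeros: affine points = {(0, 4), (2, 1), (2, 3), (3, 0), (3, 3), (3, 5), (4, 0), (5, 4), (6, 5)}.
Total count |C(F_7)_aff| = 9.


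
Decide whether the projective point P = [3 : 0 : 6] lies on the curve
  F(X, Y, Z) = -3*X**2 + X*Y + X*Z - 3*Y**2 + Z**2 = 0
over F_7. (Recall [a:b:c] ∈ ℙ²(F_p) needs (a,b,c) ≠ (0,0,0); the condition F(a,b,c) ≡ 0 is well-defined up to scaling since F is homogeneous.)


F(3,0,6) ≡ 6 (mod 7); P is NOT on the curve.

Evaluate F(3, 0, 6) term-by-term (mod 7).
  -3*X**2 ↦ -3·9·1·1 = -27
  X*Y ↦ 1·3·0·1 = 0
  X*Z ↦ 1·3·1·6 = 18
  -3*Y**2 ↦ -3·1·0·1 = 0
  Z**2 ↦ 1·1·1·36 = 36
Sum: F(3, 0, 6) = (-27) + (0) + (18) + (0) + (36) = 27.
Reducing mod 7: 27 ≡ 6 (mod 7).
Since F(a, b, c) ≡ 6 ≠ 0 (mod 7), P does NOT lie on the curve.


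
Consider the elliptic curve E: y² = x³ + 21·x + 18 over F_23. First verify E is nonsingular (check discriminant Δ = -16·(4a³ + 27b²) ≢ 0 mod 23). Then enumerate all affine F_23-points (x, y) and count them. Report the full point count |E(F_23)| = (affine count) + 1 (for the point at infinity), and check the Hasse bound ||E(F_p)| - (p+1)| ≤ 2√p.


Affine points = {(0, 8), (0, 15), (3, 4), (3, 19), (5, 8), (5, 15), (7, 5), (7, 18), (8, 10), (8, 13), (9, 4), (9, 19), (10, 3), (10, 20), (11, 4), (11, 19), (13, 2), (13, 21), (18, 8), (18, 15), (19, 10), (19, 13)}; affine count = 22; |E(F_23)| = 23.

Discriminant check: Δ ∝ 4a³ + 27b² = 4·21³ + 27·18² = 4·9261 + 27·324 ≡ 22 (mod 23). Nonzero ⇒ E is nonsingular.
For each x ∈ F_23, compute rhs = x³ + 21·x + 18 mod 23, then count y ∈ F_23 with y² ≡ rhs.
  x = 0: rhs = 18, matching y values: 8, 15 (2 points).
  x = 1: rhs = 17, matching y values: none (0 points).
  x = 2: rhs = 22, matching y values: none (0 points).
  x = 3: rhs = 16, matching y values: 4, 19 (2 points).
  x = 4: rhs = 5, matching y values: none (0 points).
  x = 5: rhs = 18, matching y values: 8, 15 (2 points).
  x = 6: rhs = 15, matching y values: none (0 points).
  x = 7: rhs = 2, matching y values: 5, 18 (2 points).
  x = 8: rhs = 8, matching y values: 10, 13 (2 points).
  x = 9: rhs = 16, matching y values: 4, 19 (2 points).
  x = 10: rhs = 9, matching y values: 3, 20 (2 points).
  x = 11: rhs = 16, matching y values: 4, 19 (2 points).
  x = 12: rhs = 20, matching y values: none (0 points).
  x = 13: rhs = 4, matching y values: 2, 21 (2 points).
  x = 14: rhs = 20, matching y values: none (0 points).
  x = 15: rhs = 5, matching y values: none (0 points).
  x = 16: rhs = 11, matching y values: none (0 points).
  x = 17: rhs = 21, matching y values: none (0 points).
  x = 18: rhs = 18, matching y values: 8, 15 (2 points).
  x = 19: rhs = 8, matching y values: 10, 13 (2 points).
  x = 20: rhs = 20, matching y values: none (0 points).
  x = 21: rhs = 14, matching y values: none (0 points).
  x = 22: rhs = 19, matching y values: none (0 points).
Total affine count: 22.
Full point count |E(F_23)| = 22 + 1 = 23.
Hasse bound: |23 − (23+1)| = |-1| = 1 ≤ 2√23 ≈ 9.5917 ✓.


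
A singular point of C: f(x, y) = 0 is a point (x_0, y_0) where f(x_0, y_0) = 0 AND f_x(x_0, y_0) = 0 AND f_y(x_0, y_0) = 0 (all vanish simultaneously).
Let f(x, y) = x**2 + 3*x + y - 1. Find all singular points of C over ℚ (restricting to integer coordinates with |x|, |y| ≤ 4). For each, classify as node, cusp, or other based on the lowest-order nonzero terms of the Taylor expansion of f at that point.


No singular points in the scanned grid; C is smooth there.

Compute partial derivatives:
  f_x = 2*x + 3.
  f_y = 1.
f_y = 1 is a nonzero constant, so f_y never vanishes: no point (x, y) can satisfy f = f_x = f_y = 0. In particular no (x, y) ∈ {−4, ..., 4}² is singular; the curve is smooth.


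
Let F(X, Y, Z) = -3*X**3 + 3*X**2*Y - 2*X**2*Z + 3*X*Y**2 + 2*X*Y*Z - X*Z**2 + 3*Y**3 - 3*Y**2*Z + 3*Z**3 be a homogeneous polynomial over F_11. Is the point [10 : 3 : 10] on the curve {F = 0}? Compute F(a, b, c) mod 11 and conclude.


F(10,3,10) ≡ 0 (mod 11); P is on the curve.

Evaluate F(10, 3, 10) term-by-term (mod 11).
  -3*X**3 ↦ -3·1000·1·1 = -3000
  3*X**2*Y ↦ 3·100·3·1 = 900
  -2*X**2*Z ↦ -2·100·1·10 = -2000
  3*X*Y**2 ↦ 3·10·9·1 = 270
  2*X*Y*Z ↦ 2·10·3·10 = 600
  -X*Z**2 ↦ -1·10·1·100 = -1000
  3*Y**3 ↦ 3·1·27·1 = 81
  -3*Y**2*Z ↦ -3·1·9·10 = -270
  3*Z**3 ↦ 3·1·1·1000 = 3000
Sum: F(10, 3, 10) = (-3000) + (900) + (-2000) + (270) + (600) + (-1000) + (81) + (-270) + (3000) = -1419.
Reducing mod 11: -1419 ≡ 0 (mod 11).
Since F(a, b, c) ≡ 0 (mod 11), P lies on the curve.


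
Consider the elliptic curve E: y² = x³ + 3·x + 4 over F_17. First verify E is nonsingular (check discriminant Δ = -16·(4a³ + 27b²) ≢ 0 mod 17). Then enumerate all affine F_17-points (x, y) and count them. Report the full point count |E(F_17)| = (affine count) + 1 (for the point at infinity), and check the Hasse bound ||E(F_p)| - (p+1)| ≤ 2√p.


Affine points = {(0, 2), (0, 15), (1, 5), (1, 12), (2, 1), (2, 16), (5, 5), (5, 12), (6, 0), (8, 8), (8, 9), (11, 5), (11, 12), (12, 0), (13, 8), (13, 9), (14, 6), (14, 11), (16, 0)}; affine count = 19; |E(F_17)| = 20.

Discriminant check: Δ ∝ 4a³ + 27b² = 4·3³ + 27·4² = 4·27 + 27·16 ≡ 13 (mod 17). Nonzero ⇒ E is nonsingular.
For each x ∈ F_17, compute rhs = x³ + 3·x + 4 mod 17, then count y ∈ F_17 with y² ≡ rhs.
  x = 0: rhs = 4, matching y values: 2, 15 (2 points).
  x = 1: rhs = 8, matching y values: 5, 12 (2 points).
  x = 2: rhs = 1, matching y values: 1, 16 (2 points).
  x = 3: rhs = 6, matching y values: none (0 points).
  x = 4: rhs = 12, matching y values: none (0 points).
  x = 5: rhs = 8, matching y values: 5, 12 (2 points).
  x = 6: rhs = 0, matching y values: 0 (1 points).
  x = 7: rhs = 11, matching y values: none (0 points).
  x = 8: rhs = 13, matching y values: 8, 9 (2 points).
  x = 9: rhs = 12, matching y values: none (0 points).
  x = 10: rhs = 14, matching y values: none (0 points).
  x = 11: rhs = 8, matching y values: 5, 12 (2 points).
  x = 12: rhs = 0, matching y values: 0 (1 points).
  x = 13: rhs = 13, matching y values: 8, 9 (2 points).
  x = 14: rhs = 2, matching y values: 6, 11 (2 points).
  x = 15: rhs = 7, matching y values: none (0 points).
  x = 16: rhs = 0, matching y values: 0 (1 points).
Total affine count: 19.
Full point count |E(F_17)| = 19 + 1 = 20.
Hasse bound: |20 − (17+1)| = |2| = 2 ≤ 2√17 ≈ 8.2462 ✓.


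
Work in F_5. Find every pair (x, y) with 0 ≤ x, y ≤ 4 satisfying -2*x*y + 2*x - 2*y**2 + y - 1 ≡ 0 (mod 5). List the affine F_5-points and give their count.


Affine F_5-points: {(1, 3), (1, 4), (3, 0), (4, 2)}; count = 4.

For each of the 25 pairs (x, y) ∈ F_5², evaluate f(x, y) mod 5. Record the zeros.
  x = 0: [0↦4, 1↦3, 2↦3, 3↦4, 4↦1]  zeros at y ∈ ∅
  x = 1: [0↦1, 1↦3, 2↦1, 3↦0, 4↦0]  zeros at y ∈ {3, 4}
  x = 2: [0↦3, 1↦3, 2↦4, 3↦1, 4↦4]  zeros at y ∈ ∅
  x = 3: [0↦0, 1↦3, 2↦2, 3↦2, 4↦3]  zeros at y ∈ {0}
  x = 4: [0↦2, 1↦3, 2↦0, 3↦3, 4↦2]  zeros at y ∈ {2}
Collecting zeros: affine points = {(1, 3), (1, 4), (3, 0), (4, 2)}.
Total count |C(F_5)_aff| = 4.


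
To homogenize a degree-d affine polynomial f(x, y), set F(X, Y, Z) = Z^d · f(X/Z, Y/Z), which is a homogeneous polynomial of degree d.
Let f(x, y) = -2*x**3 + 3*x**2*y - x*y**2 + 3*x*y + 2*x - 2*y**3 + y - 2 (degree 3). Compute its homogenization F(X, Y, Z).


F(X, Y, Z) = -2*X**3 + 3*X**2*Y - X*Y**2 + 3*X*Y*Z + 2*X*Z**2 - 2*Y**3 + Y*Z**2 - 2*Z**3

deg(f) = 3.
Substitute x = X/Z, y = Y/Z into f, then multiply by Z^3.
  monomial -2·x^3·y^0 ↦ -2·X^3·Y^0·Z^0.
  monomial 3·x^2·y^1 ↦ 3·X^2·Y^1·Z^0.
  monomial -1·x^1·y^2 ↦ -1·X^1·Y^2·Z^0.
  monomial 3·x^1·y^1 ↦ 3·X^1·Y^1·Z^1.
  monomial 2·x^1·y^0 ↦ 2·X^1·Y^0·Z^2.
  monomial -2·x^0·y^3 ↦ -2·X^0·Y^3·Z^0.
  monomial 1·x^0·y^1 ↦ 1·X^0·Y^1·Z^2.
  monomial -2·x^0·y^0 ↦ -2·X^0·Y^0·Z^3.
Collecting: F(X, Y, Z) = -2*X**3 + 3*X**2*Y - X*Y**2 + 3*X*Y*Z + 2*X*Z**2 - 2*Y**3 + Y*Z**2 - 2*Z**3.
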